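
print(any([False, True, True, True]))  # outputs True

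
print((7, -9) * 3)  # (7, -9, 7, -9, 7, -9)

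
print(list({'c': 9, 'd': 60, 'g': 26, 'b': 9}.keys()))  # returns ['c', 'd', 'g', 'b']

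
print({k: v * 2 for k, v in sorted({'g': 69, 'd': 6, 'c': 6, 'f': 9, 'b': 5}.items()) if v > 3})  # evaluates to {'b': 10, 'c': 12, 'd': 12, 'f': 18, 'g': 138}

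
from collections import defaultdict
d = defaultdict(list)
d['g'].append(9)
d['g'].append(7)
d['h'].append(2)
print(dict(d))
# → {'g': [9, 7], 'h': [2]}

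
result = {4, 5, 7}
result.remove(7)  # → {4, 5}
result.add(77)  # {4, 5, 77}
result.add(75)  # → {4, 5, 75, 77}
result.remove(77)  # {4, 5, 75}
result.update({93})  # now {4, 5, 75, 93}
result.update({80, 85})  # {4, 5, 75, 80, 85, 93}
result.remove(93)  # {4, 5, 75, 80, 85}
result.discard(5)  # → {4, 75, 80, 85}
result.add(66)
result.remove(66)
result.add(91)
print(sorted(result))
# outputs [4, 75, 80, 85, 91]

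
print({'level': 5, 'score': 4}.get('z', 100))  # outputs 100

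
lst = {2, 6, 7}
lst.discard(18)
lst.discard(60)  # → {2, 6, 7}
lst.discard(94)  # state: {2, 6, 7}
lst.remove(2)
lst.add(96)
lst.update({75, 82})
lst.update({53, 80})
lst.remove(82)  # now {6, 7, 53, 75, 80, 96}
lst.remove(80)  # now {6, 7, 53, 75, 96}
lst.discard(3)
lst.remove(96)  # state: {6, 7, 53, 75}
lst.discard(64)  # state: {6, 7, 53, 75}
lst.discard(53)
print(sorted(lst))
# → [6, 7, 75]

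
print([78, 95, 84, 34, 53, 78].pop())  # 78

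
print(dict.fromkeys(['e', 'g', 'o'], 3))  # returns {'e': 3, 'g': 3, 'o': 3}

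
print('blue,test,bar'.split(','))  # ['blue', 'test', 'bar']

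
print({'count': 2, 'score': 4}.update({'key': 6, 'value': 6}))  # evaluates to None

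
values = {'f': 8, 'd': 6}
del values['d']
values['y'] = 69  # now {'f': 8, 'y': 69}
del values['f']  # {'y': 69}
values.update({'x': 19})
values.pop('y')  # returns 69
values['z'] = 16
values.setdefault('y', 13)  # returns 13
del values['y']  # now {'x': 19, 'z': 16}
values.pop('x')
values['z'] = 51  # {'z': 51}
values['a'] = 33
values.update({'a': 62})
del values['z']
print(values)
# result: {'a': 62}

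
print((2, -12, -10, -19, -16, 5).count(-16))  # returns 1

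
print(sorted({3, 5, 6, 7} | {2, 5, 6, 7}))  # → [2, 3, 5, 6, 7]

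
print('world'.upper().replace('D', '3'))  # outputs WORL3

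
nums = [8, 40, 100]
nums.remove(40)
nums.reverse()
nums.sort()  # [8, 100]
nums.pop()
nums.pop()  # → 8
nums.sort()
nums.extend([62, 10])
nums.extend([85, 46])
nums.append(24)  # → [62, 10, 85, 46, 24]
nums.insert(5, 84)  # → [62, 10, 85, 46, 24, 84]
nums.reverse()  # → [84, 24, 46, 85, 10, 62]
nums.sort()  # [10, 24, 46, 62, 84, 85]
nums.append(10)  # [10, 24, 46, 62, 84, 85, 10]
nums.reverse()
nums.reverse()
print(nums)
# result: [10, 24, 46, 62, 84, 85, 10]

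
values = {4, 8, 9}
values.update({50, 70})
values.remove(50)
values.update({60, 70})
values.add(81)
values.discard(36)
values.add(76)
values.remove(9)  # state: {4, 8, 60, 70, 76, 81}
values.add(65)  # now {4, 8, 60, 65, 70, 76, 81}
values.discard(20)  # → {4, 8, 60, 65, 70, 76, 81}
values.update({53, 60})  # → {4, 8, 53, 60, 65, 70, 76, 81}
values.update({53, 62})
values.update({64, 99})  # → {4, 8, 53, 60, 62, 64, 65, 70, 76, 81, 99}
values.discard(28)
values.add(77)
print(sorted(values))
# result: [4, 8, 53, 60, 62, 64, 65, 70, 76, 77, 81, 99]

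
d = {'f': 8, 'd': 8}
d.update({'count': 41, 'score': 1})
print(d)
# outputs {'f': 8, 'd': 8, 'count': 41, 'score': 1}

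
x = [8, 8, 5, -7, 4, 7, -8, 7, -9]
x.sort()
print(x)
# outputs [-9, -8, -7, 4, 5, 7, 7, 8, 8]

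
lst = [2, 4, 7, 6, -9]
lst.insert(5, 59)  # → [2, 4, 7, 6, -9, 59]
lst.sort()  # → [-9, 2, 4, 6, 7, 59]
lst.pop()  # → 59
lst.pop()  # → 7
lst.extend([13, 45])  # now [-9, 2, 4, 6, 13, 45]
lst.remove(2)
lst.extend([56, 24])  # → [-9, 4, 6, 13, 45, 56, 24]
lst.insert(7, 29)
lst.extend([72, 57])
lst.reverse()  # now [57, 72, 29, 24, 56, 45, 13, 6, 4, -9]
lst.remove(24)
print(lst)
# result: [57, 72, 29, 56, 45, 13, 6, 4, -9]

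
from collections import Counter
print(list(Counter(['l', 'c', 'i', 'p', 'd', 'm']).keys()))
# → ['l', 'c', 'i', 'p', 'd', 'm']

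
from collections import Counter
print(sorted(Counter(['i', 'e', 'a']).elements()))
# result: ['a', 'e', 'i']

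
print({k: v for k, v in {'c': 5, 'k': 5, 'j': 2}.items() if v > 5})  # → {}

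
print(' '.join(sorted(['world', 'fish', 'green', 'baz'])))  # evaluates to baz fish green world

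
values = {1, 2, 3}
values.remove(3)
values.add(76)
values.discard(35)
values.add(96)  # {1, 2, 76, 96}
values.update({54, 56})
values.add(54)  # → {1, 2, 54, 56, 76, 96}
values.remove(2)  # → {1, 54, 56, 76, 96}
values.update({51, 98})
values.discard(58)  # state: {1, 51, 54, 56, 76, 96, 98}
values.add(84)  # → {1, 51, 54, 56, 76, 84, 96, 98}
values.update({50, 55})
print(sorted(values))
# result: [1, 50, 51, 54, 55, 56, 76, 84, 96, 98]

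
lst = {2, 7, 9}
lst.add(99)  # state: {2, 7, 9, 99}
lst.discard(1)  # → {2, 7, 9, 99}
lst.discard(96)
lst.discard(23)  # {2, 7, 9, 99}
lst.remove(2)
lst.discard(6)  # {7, 9, 99}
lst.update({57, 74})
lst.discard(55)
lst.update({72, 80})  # {7, 9, 57, 72, 74, 80, 99}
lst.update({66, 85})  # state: {7, 9, 57, 66, 72, 74, 80, 85, 99}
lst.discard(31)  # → {7, 9, 57, 66, 72, 74, 80, 85, 99}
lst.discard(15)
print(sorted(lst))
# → [7, 9, 57, 66, 72, 74, 80, 85, 99]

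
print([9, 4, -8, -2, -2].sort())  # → None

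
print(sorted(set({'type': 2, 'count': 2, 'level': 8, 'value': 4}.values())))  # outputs [2, 4, 8]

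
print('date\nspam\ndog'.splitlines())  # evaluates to ['date', 'spam', 'dog']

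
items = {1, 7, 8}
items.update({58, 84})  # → {1, 7, 8, 58, 84}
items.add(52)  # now {1, 7, 8, 52, 58, 84}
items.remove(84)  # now {1, 7, 8, 52, 58}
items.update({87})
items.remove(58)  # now {1, 7, 8, 52, 87}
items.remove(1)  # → {7, 8, 52, 87}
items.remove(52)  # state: {7, 8, 87}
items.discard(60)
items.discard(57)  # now {7, 8, 87}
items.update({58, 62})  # {7, 8, 58, 62, 87}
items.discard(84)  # {7, 8, 58, 62, 87}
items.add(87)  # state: {7, 8, 58, 62, 87}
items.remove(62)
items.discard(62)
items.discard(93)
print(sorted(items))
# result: [7, 8, 58, 87]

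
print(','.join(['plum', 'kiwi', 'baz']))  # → plum,kiwi,baz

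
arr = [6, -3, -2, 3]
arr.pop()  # 3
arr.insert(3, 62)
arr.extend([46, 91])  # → [6, -3, -2, 62, 46, 91]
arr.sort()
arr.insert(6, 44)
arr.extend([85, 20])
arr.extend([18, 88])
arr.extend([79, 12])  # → [-3, -2, 6, 46, 62, 91, 44, 85, 20, 18, 88, 79, 12]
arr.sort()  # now [-3, -2, 6, 12, 18, 20, 44, 46, 62, 79, 85, 88, 91]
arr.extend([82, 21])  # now [-3, -2, 6, 12, 18, 20, 44, 46, 62, 79, 85, 88, 91, 82, 21]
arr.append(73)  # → [-3, -2, 6, 12, 18, 20, 44, 46, 62, 79, 85, 88, 91, 82, 21, 73]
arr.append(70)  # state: [-3, -2, 6, 12, 18, 20, 44, 46, 62, 79, 85, 88, 91, 82, 21, 73, 70]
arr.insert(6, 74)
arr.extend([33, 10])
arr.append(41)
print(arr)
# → [-3, -2, 6, 12, 18, 20, 74, 44, 46, 62, 79, 85, 88, 91, 82, 21, 73, 70, 33, 10, 41]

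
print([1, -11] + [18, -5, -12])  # [1, -11, 18, -5, -12]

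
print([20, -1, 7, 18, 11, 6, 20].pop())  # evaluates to 20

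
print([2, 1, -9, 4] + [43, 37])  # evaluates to [2, 1, -9, 4, 43, 37]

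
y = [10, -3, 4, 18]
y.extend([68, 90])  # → [10, -3, 4, 18, 68, 90]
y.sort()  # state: [-3, 4, 10, 18, 68, 90]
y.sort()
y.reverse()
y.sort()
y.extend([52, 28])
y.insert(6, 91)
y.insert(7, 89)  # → [-3, 4, 10, 18, 68, 90, 91, 89, 52, 28]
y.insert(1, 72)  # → [-3, 72, 4, 10, 18, 68, 90, 91, 89, 52, 28]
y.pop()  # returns 28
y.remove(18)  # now [-3, 72, 4, 10, 68, 90, 91, 89, 52]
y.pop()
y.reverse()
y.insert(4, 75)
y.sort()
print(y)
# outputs [-3, 4, 10, 68, 72, 75, 89, 90, 91]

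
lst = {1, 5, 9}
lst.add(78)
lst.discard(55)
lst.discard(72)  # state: {1, 5, 9, 78}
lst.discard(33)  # {1, 5, 9, 78}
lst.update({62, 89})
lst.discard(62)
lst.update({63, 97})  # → {1, 5, 9, 63, 78, 89, 97}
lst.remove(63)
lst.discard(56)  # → {1, 5, 9, 78, 89, 97}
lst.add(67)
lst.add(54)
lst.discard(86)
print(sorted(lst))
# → [1, 5, 9, 54, 67, 78, 89, 97]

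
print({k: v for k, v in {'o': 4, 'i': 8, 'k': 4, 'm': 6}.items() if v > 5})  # {'i': 8, 'm': 6}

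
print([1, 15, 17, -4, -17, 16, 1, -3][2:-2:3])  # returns [17, 16]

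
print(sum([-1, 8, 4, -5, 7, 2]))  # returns 15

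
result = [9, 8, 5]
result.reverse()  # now [5, 8, 9]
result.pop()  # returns 9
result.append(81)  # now [5, 8, 81]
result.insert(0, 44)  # [44, 5, 8, 81]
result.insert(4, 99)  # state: [44, 5, 8, 81, 99]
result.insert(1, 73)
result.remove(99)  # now [44, 73, 5, 8, 81]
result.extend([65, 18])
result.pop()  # 18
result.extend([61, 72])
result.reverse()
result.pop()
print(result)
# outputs [72, 61, 65, 81, 8, 5, 73]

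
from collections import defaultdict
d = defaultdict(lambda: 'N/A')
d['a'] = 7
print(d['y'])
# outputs N/A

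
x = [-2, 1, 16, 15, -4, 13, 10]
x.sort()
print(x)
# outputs [-4, -2, 1, 10, 13, 15, 16]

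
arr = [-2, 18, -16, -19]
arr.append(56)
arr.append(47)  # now [-2, 18, -16, -19, 56, 47]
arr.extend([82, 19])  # [-2, 18, -16, -19, 56, 47, 82, 19]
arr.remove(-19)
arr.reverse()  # [19, 82, 47, 56, -16, 18, -2]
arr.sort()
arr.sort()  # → [-16, -2, 18, 19, 47, 56, 82]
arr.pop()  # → 82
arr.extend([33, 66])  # [-16, -2, 18, 19, 47, 56, 33, 66]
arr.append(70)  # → [-16, -2, 18, 19, 47, 56, 33, 66, 70]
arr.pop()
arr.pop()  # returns 66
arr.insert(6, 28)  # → [-16, -2, 18, 19, 47, 56, 28, 33]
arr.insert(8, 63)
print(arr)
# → [-16, -2, 18, 19, 47, 56, 28, 33, 63]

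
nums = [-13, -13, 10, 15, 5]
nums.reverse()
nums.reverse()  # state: [-13, -13, 10, 15, 5]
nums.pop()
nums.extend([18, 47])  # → [-13, -13, 10, 15, 18, 47]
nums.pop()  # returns 47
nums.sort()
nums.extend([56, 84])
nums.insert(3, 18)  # [-13, -13, 10, 18, 15, 18, 56, 84]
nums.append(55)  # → [-13, -13, 10, 18, 15, 18, 56, 84, 55]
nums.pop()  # 55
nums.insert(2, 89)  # [-13, -13, 89, 10, 18, 15, 18, 56, 84]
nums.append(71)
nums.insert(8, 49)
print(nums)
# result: [-13, -13, 89, 10, 18, 15, 18, 56, 49, 84, 71]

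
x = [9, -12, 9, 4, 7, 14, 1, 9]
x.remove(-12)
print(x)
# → [9, 9, 4, 7, 14, 1, 9]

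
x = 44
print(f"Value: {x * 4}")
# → Value: 176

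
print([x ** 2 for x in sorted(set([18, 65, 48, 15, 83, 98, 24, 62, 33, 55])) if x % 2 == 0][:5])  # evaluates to [324, 576, 2304, 3844, 9604]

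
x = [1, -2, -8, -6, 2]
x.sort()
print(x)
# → [-8, -6, -2, 1, 2]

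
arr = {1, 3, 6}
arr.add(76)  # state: {1, 3, 6, 76}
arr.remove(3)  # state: {1, 6, 76}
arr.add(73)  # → {1, 6, 73, 76}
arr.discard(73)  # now {1, 6, 76}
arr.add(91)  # {1, 6, 76, 91}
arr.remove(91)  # {1, 6, 76}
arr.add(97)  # {1, 6, 76, 97}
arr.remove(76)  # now {1, 6, 97}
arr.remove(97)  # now {1, 6}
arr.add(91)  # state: {1, 6, 91}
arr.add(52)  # {1, 6, 52, 91}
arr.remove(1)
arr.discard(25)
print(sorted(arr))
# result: [6, 52, 91]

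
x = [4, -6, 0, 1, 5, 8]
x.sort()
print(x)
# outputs [-6, 0, 1, 4, 5, 8]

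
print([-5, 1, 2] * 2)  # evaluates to [-5, 1, 2, -5, 1, 2]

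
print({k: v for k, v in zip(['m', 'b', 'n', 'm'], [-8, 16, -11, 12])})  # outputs {'m': 12, 'b': 16, 'n': -11}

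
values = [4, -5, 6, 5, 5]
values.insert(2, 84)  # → [4, -5, 84, 6, 5, 5]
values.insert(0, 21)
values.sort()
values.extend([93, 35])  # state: [-5, 4, 5, 5, 6, 21, 84, 93, 35]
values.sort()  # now [-5, 4, 5, 5, 6, 21, 35, 84, 93]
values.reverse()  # [93, 84, 35, 21, 6, 5, 5, 4, -5]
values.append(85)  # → [93, 84, 35, 21, 6, 5, 5, 4, -5, 85]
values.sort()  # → [-5, 4, 5, 5, 6, 21, 35, 84, 85, 93]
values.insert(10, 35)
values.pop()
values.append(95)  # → [-5, 4, 5, 5, 6, 21, 35, 84, 85, 93, 95]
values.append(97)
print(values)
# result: [-5, 4, 5, 5, 6, 21, 35, 84, 85, 93, 95, 97]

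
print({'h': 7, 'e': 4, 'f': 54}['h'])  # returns 7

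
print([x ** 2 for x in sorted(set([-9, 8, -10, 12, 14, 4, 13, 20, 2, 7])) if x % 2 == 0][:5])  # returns [100, 4, 16, 64, 144]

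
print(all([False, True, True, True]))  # False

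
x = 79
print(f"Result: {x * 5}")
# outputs Result: 395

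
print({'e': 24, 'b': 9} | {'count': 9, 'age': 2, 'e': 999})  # {'e': 999, 'b': 9, 'count': 9, 'age': 2}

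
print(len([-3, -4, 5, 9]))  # 4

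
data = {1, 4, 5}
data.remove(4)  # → {1, 5}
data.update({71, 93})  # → {1, 5, 71, 93}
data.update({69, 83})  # {1, 5, 69, 71, 83, 93}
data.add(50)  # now {1, 5, 50, 69, 71, 83, 93}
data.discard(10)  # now {1, 5, 50, 69, 71, 83, 93}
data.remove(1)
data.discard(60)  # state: {5, 50, 69, 71, 83, 93}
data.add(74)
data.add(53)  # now {5, 50, 53, 69, 71, 74, 83, 93}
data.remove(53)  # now {5, 50, 69, 71, 74, 83, 93}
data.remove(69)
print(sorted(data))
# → [5, 50, 71, 74, 83, 93]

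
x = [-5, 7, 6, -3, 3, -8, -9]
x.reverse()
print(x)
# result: [-9, -8, 3, -3, 6, 7, -5]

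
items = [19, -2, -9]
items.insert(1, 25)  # [19, 25, -2, -9]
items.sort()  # [-9, -2, 19, 25]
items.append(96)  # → [-9, -2, 19, 25, 96]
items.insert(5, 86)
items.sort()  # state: [-9, -2, 19, 25, 86, 96]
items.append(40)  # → [-9, -2, 19, 25, 86, 96, 40]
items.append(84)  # [-9, -2, 19, 25, 86, 96, 40, 84]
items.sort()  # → [-9, -2, 19, 25, 40, 84, 86, 96]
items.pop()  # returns 96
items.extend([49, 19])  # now [-9, -2, 19, 25, 40, 84, 86, 49, 19]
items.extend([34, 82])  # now [-9, -2, 19, 25, 40, 84, 86, 49, 19, 34, 82]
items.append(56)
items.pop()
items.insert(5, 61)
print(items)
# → [-9, -2, 19, 25, 40, 61, 84, 86, 49, 19, 34, 82]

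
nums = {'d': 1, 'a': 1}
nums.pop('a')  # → 1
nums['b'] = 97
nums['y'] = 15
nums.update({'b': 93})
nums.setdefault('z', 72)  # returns 72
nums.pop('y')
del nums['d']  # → {'b': 93, 'z': 72}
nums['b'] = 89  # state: {'b': 89, 'z': 72}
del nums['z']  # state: {'b': 89}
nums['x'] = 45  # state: {'b': 89, 'x': 45}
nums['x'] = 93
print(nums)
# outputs {'b': 89, 'x': 93}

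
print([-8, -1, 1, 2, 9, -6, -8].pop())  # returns -8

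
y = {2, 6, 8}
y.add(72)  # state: {2, 6, 8, 72}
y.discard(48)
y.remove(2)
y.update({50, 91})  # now {6, 8, 50, 72, 91}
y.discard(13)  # {6, 8, 50, 72, 91}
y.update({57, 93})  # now {6, 8, 50, 57, 72, 91, 93}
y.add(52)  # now {6, 8, 50, 52, 57, 72, 91, 93}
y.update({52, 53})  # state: {6, 8, 50, 52, 53, 57, 72, 91, 93}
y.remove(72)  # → {6, 8, 50, 52, 53, 57, 91, 93}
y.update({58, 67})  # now {6, 8, 50, 52, 53, 57, 58, 67, 91, 93}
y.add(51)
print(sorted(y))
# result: [6, 8, 50, 51, 52, 53, 57, 58, 67, 91, 93]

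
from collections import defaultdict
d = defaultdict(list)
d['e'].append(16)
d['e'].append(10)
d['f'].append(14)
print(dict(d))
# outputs {'e': [16, 10], 'f': [14]}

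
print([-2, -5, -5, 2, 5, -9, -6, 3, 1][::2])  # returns [-2, -5, 5, -6, 1]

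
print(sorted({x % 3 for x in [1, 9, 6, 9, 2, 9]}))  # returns [0, 1, 2]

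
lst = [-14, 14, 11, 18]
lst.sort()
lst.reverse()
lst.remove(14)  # [18, 11, -14]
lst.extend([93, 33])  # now [18, 11, -14, 93, 33]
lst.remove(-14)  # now [18, 11, 93, 33]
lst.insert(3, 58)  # [18, 11, 93, 58, 33]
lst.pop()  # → 33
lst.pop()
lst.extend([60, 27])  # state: [18, 11, 93, 60, 27]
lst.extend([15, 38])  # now [18, 11, 93, 60, 27, 15, 38]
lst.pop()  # 38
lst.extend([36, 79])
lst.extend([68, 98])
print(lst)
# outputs [18, 11, 93, 60, 27, 15, 36, 79, 68, 98]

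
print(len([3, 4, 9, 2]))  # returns 4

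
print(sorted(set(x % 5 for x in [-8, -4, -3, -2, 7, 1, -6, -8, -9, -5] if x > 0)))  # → [1, 2]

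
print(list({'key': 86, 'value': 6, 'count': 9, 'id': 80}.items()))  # [('key', 86), ('value', 6), ('count', 9), ('id', 80)]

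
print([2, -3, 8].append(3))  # None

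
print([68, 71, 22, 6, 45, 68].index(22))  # 2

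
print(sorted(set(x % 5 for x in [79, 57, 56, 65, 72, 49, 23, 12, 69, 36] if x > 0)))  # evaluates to [0, 1, 2, 3, 4]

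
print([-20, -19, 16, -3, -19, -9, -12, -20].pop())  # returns -20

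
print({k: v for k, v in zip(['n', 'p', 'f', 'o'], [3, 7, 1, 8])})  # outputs {'n': 3, 'p': 7, 'f': 1, 'o': 8}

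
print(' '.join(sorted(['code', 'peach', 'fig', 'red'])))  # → code fig peach red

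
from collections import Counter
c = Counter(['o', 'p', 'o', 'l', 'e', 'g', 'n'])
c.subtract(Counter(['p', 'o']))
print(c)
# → Counter({'o': 1, 'l': 1, 'e': 1, 'g': 1, 'n': 1, 'p': 0})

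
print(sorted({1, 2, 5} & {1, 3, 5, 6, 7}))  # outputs [1, 5]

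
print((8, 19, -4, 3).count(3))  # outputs 1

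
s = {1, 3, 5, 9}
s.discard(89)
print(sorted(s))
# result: [1, 3, 5, 9]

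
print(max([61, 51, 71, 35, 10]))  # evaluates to 71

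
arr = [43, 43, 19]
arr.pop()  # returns 19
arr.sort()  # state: [43, 43]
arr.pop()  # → 43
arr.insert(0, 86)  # [86, 43]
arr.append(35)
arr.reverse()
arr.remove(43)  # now [35, 86]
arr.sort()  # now [35, 86]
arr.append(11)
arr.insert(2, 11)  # [35, 86, 11, 11]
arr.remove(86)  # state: [35, 11, 11]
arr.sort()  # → [11, 11, 35]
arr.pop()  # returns 35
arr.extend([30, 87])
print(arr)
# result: [11, 11, 30, 87]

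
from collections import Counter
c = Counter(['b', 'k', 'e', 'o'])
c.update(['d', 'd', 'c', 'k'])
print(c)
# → Counter({'k': 2, 'd': 2, 'b': 1, 'e': 1, 'o': 1, 'c': 1})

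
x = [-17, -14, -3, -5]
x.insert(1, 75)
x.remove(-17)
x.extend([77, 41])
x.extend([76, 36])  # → [75, -14, -3, -5, 77, 41, 76, 36]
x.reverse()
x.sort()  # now [-14, -5, -3, 36, 41, 75, 76, 77]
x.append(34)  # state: [-14, -5, -3, 36, 41, 75, 76, 77, 34]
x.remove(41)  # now [-14, -5, -3, 36, 75, 76, 77, 34]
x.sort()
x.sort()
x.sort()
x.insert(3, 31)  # [-14, -5, -3, 31, 34, 36, 75, 76, 77]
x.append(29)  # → [-14, -5, -3, 31, 34, 36, 75, 76, 77, 29]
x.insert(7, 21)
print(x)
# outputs [-14, -5, -3, 31, 34, 36, 75, 21, 76, 77, 29]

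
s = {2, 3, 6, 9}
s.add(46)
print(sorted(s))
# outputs [2, 3, 6, 9, 46]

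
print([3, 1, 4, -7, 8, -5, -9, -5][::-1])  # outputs [-5, -9, -5, 8, -7, 4, 1, 3]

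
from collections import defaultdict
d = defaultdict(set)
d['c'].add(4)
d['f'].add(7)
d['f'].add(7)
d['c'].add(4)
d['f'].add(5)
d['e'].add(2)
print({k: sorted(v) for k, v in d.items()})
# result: {'c': [4], 'f': [5, 7], 'e': [2]}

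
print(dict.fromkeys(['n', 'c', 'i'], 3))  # {'n': 3, 'c': 3, 'i': 3}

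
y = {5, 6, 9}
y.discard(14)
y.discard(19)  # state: {5, 6, 9}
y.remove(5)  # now {6, 9}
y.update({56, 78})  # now {6, 9, 56, 78}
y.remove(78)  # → {6, 9, 56}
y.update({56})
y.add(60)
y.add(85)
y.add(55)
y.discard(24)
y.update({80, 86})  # {6, 9, 55, 56, 60, 80, 85, 86}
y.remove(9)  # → {6, 55, 56, 60, 80, 85, 86}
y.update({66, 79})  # {6, 55, 56, 60, 66, 79, 80, 85, 86}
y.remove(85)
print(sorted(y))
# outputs [6, 55, 56, 60, 66, 79, 80, 86]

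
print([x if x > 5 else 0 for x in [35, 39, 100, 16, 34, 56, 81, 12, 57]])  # [35, 39, 100, 16, 34, 56, 81, 12, 57]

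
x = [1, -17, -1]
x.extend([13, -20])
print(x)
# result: [1, -17, -1, 13, -20]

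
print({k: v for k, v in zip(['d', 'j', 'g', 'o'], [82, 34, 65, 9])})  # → {'d': 82, 'j': 34, 'g': 65, 'o': 9}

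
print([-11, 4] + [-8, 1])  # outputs [-11, 4, -8, 1]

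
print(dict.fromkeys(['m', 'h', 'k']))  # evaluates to {'m': None, 'h': None, 'k': None}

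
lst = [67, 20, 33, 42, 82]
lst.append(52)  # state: [67, 20, 33, 42, 82, 52]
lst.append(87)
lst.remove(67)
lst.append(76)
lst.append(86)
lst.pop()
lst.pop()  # 76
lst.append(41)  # [20, 33, 42, 82, 52, 87, 41]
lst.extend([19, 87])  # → [20, 33, 42, 82, 52, 87, 41, 19, 87]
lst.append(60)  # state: [20, 33, 42, 82, 52, 87, 41, 19, 87, 60]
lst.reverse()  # [60, 87, 19, 41, 87, 52, 82, 42, 33, 20]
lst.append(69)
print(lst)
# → [60, 87, 19, 41, 87, 52, 82, 42, 33, 20, 69]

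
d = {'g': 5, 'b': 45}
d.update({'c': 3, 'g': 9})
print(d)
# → {'g': 9, 'b': 45, 'c': 3}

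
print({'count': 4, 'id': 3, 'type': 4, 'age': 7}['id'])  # 3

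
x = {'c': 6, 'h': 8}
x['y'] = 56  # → {'c': 6, 'h': 8, 'y': 56}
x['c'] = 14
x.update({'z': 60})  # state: {'c': 14, 'h': 8, 'y': 56, 'z': 60}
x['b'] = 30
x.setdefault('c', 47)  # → 14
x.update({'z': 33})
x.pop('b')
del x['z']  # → {'c': 14, 'h': 8, 'y': 56}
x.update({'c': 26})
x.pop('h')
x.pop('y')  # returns 56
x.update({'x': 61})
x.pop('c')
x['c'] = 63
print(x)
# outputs {'x': 61, 'c': 63}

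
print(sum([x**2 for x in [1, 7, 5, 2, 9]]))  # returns 160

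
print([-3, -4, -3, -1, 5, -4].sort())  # None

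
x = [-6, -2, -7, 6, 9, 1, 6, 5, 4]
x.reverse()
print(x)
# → [4, 5, 6, 1, 9, 6, -7, -2, -6]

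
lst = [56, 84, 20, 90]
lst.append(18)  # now [56, 84, 20, 90, 18]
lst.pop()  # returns 18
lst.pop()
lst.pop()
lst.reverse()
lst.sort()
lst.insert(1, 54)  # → [56, 54, 84]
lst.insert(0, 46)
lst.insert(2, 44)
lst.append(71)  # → [46, 56, 44, 54, 84, 71]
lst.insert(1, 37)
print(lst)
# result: [46, 37, 56, 44, 54, 84, 71]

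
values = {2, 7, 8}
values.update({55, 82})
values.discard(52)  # {2, 7, 8, 55, 82}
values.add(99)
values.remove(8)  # {2, 7, 55, 82, 99}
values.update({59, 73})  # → {2, 7, 55, 59, 73, 82, 99}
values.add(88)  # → {2, 7, 55, 59, 73, 82, 88, 99}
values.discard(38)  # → {2, 7, 55, 59, 73, 82, 88, 99}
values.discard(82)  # {2, 7, 55, 59, 73, 88, 99}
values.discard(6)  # {2, 7, 55, 59, 73, 88, 99}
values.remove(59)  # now {2, 7, 55, 73, 88, 99}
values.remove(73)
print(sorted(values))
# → [2, 7, 55, 88, 99]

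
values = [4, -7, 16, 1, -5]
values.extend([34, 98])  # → [4, -7, 16, 1, -5, 34, 98]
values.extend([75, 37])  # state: [4, -7, 16, 1, -5, 34, 98, 75, 37]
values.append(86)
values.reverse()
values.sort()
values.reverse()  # [98, 86, 75, 37, 34, 16, 4, 1, -5, -7]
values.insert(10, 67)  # [98, 86, 75, 37, 34, 16, 4, 1, -5, -7, 67]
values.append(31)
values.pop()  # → 31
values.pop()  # 67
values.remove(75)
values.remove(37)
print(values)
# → [98, 86, 34, 16, 4, 1, -5, -7]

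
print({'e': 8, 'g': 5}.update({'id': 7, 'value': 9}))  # None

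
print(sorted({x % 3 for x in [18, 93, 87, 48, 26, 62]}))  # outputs [0, 2]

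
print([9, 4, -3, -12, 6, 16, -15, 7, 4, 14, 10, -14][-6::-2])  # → [-15, 6, -3, 9]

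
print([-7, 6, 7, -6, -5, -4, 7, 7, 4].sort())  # None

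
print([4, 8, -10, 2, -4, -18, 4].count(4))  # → 2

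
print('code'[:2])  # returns co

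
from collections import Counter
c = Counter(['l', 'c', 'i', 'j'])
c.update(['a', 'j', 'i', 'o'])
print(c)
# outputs Counter({'i': 2, 'j': 2, 'l': 1, 'c': 1, 'a': 1, 'o': 1})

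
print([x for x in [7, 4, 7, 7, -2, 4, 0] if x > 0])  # [7, 4, 7, 7, 4]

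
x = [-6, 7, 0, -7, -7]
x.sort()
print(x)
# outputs [-7, -7, -6, 0, 7]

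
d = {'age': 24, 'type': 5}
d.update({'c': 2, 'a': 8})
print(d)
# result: {'age': 24, 'type': 5, 'c': 2, 'a': 8}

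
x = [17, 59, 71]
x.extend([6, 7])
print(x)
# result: [17, 59, 71, 6, 7]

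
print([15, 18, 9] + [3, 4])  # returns [15, 18, 9, 3, 4]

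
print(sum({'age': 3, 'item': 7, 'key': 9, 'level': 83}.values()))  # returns 102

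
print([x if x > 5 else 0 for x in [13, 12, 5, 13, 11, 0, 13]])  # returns [13, 12, 0, 13, 11, 0, 13]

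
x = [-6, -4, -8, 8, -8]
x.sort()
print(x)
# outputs [-8, -8, -6, -4, 8]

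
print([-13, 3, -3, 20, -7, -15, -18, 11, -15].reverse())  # None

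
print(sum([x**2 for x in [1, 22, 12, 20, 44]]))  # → 2965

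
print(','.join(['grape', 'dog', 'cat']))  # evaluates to grape,dog,cat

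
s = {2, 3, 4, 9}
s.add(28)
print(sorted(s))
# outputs [2, 3, 4, 9, 28]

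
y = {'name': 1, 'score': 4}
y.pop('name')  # 1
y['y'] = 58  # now {'score': 4, 'y': 58}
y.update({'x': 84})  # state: {'score': 4, 'y': 58, 'x': 84}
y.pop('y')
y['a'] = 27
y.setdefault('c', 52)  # 52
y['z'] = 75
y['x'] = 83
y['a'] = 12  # {'score': 4, 'x': 83, 'a': 12, 'c': 52, 'z': 75}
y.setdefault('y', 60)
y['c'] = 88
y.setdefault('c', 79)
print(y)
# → {'score': 4, 'x': 83, 'a': 12, 'c': 88, 'z': 75, 'y': 60}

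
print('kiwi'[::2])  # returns kw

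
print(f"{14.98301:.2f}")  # 14.98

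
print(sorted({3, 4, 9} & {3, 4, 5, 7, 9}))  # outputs [3, 4, 9]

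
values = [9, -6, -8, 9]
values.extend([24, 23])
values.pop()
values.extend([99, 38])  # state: [9, -6, -8, 9, 24, 99, 38]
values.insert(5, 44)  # [9, -6, -8, 9, 24, 44, 99, 38]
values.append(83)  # [9, -6, -8, 9, 24, 44, 99, 38, 83]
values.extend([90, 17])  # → [9, -6, -8, 9, 24, 44, 99, 38, 83, 90, 17]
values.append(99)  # [9, -6, -8, 9, 24, 44, 99, 38, 83, 90, 17, 99]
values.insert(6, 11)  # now [9, -6, -8, 9, 24, 44, 11, 99, 38, 83, 90, 17, 99]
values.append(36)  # [9, -6, -8, 9, 24, 44, 11, 99, 38, 83, 90, 17, 99, 36]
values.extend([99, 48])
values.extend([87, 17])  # [9, -6, -8, 9, 24, 44, 11, 99, 38, 83, 90, 17, 99, 36, 99, 48, 87, 17]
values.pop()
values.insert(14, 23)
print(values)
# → [9, -6, -8, 9, 24, 44, 11, 99, 38, 83, 90, 17, 99, 36, 23, 99, 48, 87]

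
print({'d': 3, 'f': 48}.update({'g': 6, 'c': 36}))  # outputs None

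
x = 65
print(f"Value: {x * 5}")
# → Value: 325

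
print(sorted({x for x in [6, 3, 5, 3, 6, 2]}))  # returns [2, 3, 5, 6]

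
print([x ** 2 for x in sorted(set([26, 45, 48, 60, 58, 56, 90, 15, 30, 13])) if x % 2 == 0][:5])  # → [676, 900, 2304, 3136, 3364]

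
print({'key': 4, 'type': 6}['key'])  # 4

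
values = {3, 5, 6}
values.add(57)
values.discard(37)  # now {3, 5, 6, 57}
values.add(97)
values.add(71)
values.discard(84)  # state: {3, 5, 6, 57, 71, 97}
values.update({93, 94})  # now {3, 5, 6, 57, 71, 93, 94, 97}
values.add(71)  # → {3, 5, 6, 57, 71, 93, 94, 97}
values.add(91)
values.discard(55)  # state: {3, 5, 6, 57, 71, 91, 93, 94, 97}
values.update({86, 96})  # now {3, 5, 6, 57, 71, 86, 91, 93, 94, 96, 97}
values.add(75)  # {3, 5, 6, 57, 71, 75, 86, 91, 93, 94, 96, 97}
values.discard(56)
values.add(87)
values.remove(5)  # {3, 6, 57, 71, 75, 86, 87, 91, 93, 94, 96, 97}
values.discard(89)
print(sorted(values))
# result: [3, 6, 57, 71, 75, 86, 87, 91, 93, 94, 96, 97]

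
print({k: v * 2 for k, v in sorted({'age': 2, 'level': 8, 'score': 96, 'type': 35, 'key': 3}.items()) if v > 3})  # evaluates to {'level': 16, 'score': 192, 'type': 70}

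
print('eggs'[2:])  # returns gs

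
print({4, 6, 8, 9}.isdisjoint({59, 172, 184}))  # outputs True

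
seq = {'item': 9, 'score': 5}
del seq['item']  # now {'score': 5}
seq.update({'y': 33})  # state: {'score': 5, 'y': 33}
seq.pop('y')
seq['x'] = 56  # {'score': 5, 'x': 56}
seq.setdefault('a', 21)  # 21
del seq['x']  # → {'score': 5, 'a': 21}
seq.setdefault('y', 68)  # 68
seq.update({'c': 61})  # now {'score': 5, 'a': 21, 'y': 68, 'c': 61}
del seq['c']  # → {'score': 5, 'a': 21, 'y': 68}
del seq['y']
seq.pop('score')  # 5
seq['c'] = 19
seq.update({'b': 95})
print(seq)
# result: {'a': 21, 'c': 19, 'b': 95}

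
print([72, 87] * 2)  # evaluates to [72, 87, 72, 87]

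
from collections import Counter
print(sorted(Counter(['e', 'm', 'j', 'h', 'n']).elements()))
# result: ['e', 'h', 'j', 'm', 'n']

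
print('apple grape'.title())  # Apple Grape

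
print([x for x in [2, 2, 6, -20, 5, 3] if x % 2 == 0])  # [2, 2, 6, -20]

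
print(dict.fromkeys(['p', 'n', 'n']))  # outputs {'p': None, 'n': None}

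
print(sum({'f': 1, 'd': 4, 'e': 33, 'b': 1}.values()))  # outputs 39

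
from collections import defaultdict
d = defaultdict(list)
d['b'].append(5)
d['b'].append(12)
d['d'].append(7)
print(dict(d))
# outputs {'b': [5, 12], 'd': [7]}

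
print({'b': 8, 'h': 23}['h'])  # 23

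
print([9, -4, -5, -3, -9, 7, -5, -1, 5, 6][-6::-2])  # [-9, -5, 9]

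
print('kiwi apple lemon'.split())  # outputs ['kiwi', 'apple', 'lemon']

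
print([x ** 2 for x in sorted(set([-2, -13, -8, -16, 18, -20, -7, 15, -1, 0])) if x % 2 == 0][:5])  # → [400, 256, 64, 4, 0]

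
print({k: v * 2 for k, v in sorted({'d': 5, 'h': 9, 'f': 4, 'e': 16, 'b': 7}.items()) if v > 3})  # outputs {'b': 14, 'd': 10, 'e': 32, 'f': 8, 'h': 18}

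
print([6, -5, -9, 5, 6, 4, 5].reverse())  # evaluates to None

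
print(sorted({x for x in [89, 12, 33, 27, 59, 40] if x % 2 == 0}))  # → [12, 40]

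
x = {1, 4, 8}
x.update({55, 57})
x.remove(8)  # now {1, 4, 55, 57}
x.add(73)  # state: {1, 4, 55, 57, 73}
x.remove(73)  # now {1, 4, 55, 57}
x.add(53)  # {1, 4, 53, 55, 57}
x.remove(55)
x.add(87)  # {1, 4, 53, 57, 87}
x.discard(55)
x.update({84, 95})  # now {1, 4, 53, 57, 84, 87, 95}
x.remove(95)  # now {1, 4, 53, 57, 84, 87}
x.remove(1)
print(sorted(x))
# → [4, 53, 57, 84, 87]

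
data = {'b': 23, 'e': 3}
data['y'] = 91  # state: {'b': 23, 'e': 3, 'y': 91}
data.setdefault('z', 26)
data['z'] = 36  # {'b': 23, 'e': 3, 'y': 91, 'z': 36}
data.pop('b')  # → 23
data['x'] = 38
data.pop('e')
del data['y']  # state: {'z': 36, 'x': 38}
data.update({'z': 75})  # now {'z': 75, 'x': 38}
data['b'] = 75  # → {'z': 75, 'x': 38, 'b': 75}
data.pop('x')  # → 38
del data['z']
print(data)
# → {'b': 75}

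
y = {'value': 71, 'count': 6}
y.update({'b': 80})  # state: {'value': 71, 'count': 6, 'b': 80}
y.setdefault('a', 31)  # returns 31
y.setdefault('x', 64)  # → 64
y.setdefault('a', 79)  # 31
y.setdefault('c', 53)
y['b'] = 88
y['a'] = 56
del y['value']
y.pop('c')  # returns 53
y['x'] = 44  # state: {'count': 6, 'b': 88, 'a': 56, 'x': 44}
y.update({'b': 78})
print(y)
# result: {'count': 6, 'b': 78, 'a': 56, 'x': 44}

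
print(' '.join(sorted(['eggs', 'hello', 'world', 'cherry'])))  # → cherry eggs hello world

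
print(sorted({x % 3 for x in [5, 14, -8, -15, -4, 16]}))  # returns [0, 1, 2]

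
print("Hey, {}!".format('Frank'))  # Hey, Frank!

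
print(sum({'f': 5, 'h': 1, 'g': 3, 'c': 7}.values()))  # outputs 16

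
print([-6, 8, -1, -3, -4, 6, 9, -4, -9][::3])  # [-6, -3, 9]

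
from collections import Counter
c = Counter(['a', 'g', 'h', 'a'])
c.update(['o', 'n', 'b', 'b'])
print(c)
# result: Counter({'a': 2, 'b': 2, 'g': 1, 'h': 1, 'o': 1, 'n': 1})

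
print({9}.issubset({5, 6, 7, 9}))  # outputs True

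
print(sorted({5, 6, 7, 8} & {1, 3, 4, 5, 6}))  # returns [5, 6]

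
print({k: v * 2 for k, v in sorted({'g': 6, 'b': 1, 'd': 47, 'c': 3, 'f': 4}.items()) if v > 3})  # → {'d': 94, 'f': 8, 'g': 12}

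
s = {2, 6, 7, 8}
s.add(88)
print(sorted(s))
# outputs [2, 6, 7, 8, 88]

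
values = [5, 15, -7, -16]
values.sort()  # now [-16, -7, 5, 15]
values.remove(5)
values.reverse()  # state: [15, -7, -16]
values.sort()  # [-16, -7, 15]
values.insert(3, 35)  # [-16, -7, 15, 35]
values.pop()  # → 35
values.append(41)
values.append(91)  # [-16, -7, 15, 41, 91]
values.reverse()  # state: [91, 41, 15, -7, -16]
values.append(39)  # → [91, 41, 15, -7, -16, 39]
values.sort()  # [-16, -7, 15, 39, 41, 91]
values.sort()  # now [-16, -7, 15, 39, 41, 91]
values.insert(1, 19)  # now [-16, 19, -7, 15, 39, 41, 91]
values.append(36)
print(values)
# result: [-16, 19, -7, 15, 39, 41, 91, 36]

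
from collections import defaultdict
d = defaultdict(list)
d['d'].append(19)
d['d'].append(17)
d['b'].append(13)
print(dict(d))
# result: {'d': [19, 17], 'b': [13]}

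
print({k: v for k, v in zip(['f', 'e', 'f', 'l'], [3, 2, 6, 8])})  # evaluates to {'f': 6, 'e': 2, 'l': 8}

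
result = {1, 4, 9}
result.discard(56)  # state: {1, 4, 9}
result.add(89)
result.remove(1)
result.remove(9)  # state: {4, 89}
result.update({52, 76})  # {4, 52, 76, 89}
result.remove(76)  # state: {4, 52, 89}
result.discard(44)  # {4, 52, 89}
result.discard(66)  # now {4, 52, 89}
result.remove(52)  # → {4, 89}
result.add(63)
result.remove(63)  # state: {4, 89}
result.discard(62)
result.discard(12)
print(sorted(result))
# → [4, 89]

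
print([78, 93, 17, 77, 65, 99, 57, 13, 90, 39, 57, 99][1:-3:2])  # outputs [93, 77, 99, 13]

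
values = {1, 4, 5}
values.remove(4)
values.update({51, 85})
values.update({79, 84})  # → {1, 5, 51, 79, 84, 85}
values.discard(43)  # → {1, 5, 51, 79, 84, 85}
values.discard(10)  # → {1, 5, 51, 79, 84, 85}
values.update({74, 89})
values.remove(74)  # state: {1, 5, 51, 79, 84, 85, 89}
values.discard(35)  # {1, 5, 51, 79, 84, 85, 89}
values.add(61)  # {1, 5, 51, 61, 79, 84, 85, 89}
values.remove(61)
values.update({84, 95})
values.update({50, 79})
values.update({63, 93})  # {1, 5, 50, 51, 63, 79, 84, 85, 89, 93, 95}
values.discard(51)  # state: {1, 5, 50, 63, 79, 84, 85, 89, 93, 95}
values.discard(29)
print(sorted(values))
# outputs [1, 5, 50, 63, 79, 84, 85, 89, 93, 95]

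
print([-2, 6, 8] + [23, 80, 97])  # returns [-2, 6, 8, 23, 80, 97]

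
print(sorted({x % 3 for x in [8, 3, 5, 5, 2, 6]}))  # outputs [0, 2]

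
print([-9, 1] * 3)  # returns [-9, 1, -9, 1, -9, 1]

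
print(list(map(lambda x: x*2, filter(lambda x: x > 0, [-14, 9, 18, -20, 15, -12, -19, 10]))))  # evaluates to [18, 36, 30, 20]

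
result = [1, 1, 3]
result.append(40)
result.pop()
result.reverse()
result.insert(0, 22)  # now [22, 3, 1, 1]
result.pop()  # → 1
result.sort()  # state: [1, 3, 22]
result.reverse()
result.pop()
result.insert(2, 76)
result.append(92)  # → [22, 3, 76, 92]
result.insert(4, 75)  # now [22, 3, 76, 92, 75]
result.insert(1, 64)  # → [22, 64, 3, 76, 92, 75]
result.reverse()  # [75, 92, 76, 3, 64, 22]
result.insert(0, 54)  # [54, 75, 92, 76, 3, 64, 22]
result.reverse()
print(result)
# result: [22, 64, 3, 76, 92, 75, 54]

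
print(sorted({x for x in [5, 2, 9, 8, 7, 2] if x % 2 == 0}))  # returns [2, 8]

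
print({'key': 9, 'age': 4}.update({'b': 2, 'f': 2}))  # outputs None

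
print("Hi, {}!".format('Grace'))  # Hi, Grace!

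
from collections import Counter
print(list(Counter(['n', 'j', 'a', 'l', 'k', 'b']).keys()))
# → ['n', 'j', 'a', 'l', 'k', 'b']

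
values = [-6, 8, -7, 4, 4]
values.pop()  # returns 4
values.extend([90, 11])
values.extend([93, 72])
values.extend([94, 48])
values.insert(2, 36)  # [-6, 8, 36, -7, 4, 90, 11, 93, 72, 94, 48]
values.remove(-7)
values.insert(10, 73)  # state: [-6, 8, 36, 4, 90, 11, 93, 72, 94, 48, 73]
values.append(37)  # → [-6, 8, 36, 4, 90, 11, 93, 72, 94, 48, 73, 37]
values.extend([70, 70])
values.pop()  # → 70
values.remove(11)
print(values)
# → [-6, 8, 36, 4, 90, 93, 72, 94, 48, 73, 37, 70]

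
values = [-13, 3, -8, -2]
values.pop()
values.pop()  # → -8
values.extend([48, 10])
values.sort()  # [-13, 3, 10, 48]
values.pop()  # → 48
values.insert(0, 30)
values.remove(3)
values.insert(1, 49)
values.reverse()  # [10, -13, 49, 30]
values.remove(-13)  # [10, 49, 30]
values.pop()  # 30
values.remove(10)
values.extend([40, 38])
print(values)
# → [49, 40, 38]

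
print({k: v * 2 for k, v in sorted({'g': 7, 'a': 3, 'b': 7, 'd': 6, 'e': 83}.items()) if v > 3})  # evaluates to {'b': 14, 'd': 12, 'e': 166, 'g': 14}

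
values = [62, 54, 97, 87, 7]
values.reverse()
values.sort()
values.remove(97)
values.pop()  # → 87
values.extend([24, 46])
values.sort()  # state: [7, 24, 46, 54, 62]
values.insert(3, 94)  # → [7, 24, 46, 94, 54, 62]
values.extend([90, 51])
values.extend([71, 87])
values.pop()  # 87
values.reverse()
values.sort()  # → [7, 24, 46, 51, 54, 62, 71, 90, 94]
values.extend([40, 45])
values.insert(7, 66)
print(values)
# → [7, 24, 46, 51, 54, 62, 71, 66, 90, 94, 40, 45]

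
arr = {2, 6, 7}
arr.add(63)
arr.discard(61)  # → {2, 6, 7, 63}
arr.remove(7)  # {2, 6, 63}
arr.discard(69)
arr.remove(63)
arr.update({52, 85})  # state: {2, 6, 52, 85}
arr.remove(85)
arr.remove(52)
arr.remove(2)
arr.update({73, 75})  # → {6, 73, 75}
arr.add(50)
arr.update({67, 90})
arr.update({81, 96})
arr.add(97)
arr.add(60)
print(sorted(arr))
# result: [6, 50, 60, 67, 73, 75, 81, 90, 96, 97]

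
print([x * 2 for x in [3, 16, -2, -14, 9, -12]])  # [6, 32, -4, -28, 18, -24]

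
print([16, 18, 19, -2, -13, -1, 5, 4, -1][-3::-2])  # [5, -13, 19, 16]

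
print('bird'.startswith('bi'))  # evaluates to True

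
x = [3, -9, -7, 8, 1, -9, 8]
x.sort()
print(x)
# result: [-9, -9, -7, 1, 3, 8, 8]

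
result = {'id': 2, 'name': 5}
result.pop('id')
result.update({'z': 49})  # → {'name': 5, 'z': 49}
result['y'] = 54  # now {'name': 5, 'z': 49, 'y': 54}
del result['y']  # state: {'name': 5, 'z': 49}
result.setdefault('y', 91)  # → 91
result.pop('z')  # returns 49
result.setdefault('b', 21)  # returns 21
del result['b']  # {'name': 5, 'y': 91}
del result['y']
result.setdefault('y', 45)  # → 45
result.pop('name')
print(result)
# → {'y': 45}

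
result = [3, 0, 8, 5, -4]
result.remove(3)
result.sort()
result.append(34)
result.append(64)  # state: [-4, 0, 5, 8, 34, 64]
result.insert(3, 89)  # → [-4, 0, 5, 89, 8, 34, 64]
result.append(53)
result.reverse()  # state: [53, 64, 34, 8, 89, 5, 0, -4]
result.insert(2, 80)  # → [53, 64, 80, 34, 8, 89, 5, 0, -4]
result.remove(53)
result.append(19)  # [64, 80, 34, 8, 89, 5, 0, -4, 19]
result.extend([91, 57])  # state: [64, 80, 34, 8, 89, 5, 0, -4, 19, 91, 57]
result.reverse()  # [57, 91, 19, -4, 0, 5, 89, 8, 34, 80, 64]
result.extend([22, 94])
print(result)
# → [57, 91, 19, -4, 0, 5, 89, 8, 34, 80, 64, 22, 94]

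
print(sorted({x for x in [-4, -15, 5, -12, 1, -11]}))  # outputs [-15, -12, -11, -4, 1, 5]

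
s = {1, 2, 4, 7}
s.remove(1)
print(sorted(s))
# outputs [2, 4, 7]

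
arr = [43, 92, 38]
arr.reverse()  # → [38, 92, 43]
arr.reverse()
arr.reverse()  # [38, 92, 43]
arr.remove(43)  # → [38, 92]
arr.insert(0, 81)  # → [81, 38, 92]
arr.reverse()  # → [92, 38, 81]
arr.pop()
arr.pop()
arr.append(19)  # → [92, 19]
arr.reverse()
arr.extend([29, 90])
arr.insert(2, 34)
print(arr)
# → [19, 92, 34, 29, 90]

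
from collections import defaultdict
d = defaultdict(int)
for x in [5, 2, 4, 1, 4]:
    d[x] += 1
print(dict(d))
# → {5: 1, 2: 1, 4: 2, 1: 1}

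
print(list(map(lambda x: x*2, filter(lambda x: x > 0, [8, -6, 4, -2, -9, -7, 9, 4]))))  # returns [16, 8, 18, 8]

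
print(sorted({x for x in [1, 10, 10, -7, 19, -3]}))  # [-7, -3, 1, 10, 19]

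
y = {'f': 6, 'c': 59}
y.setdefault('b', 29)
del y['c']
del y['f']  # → {'b': 29}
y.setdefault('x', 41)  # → 41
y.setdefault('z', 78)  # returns 78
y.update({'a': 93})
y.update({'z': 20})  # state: {'b': 29, 'x': 41, 'z': 20, 'a': 93}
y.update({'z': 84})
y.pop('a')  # 93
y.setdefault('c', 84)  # 84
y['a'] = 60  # {'b': 29, 'x': 41, 'z': 84, 'c': 84, 'a': 60}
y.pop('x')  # 41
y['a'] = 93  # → {'b': 29, 'z': 84, 'c': 84, 'a': 93}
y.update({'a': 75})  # {'b': 29, 'z': 84, 'c': 84, 'a': 75}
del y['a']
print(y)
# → {'b': 29, 'z': 84, 'c': 84}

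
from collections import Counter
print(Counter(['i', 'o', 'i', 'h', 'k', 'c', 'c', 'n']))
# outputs Counter({'i': 2, 'c': 2, 'o': 1, 'h': 1, 'k': 1, 'n': 1})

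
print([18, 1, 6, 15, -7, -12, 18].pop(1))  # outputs 1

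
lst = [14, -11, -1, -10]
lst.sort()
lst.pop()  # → 14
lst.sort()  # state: [-11, -10, -1]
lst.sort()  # [-11, -10, -1]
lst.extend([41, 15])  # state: [-11, -10, -1, 41, 15]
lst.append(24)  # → [-11, -10, -1, 41, 15, 24]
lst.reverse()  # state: [24, 15, 41, -1, -10, -11]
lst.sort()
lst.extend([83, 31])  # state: [-11, -10, -1, 15, 24, 41, 83, 31]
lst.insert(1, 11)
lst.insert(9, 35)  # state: [-11, 11, -10, -1, 15, 24, 41, 83, 31, 35]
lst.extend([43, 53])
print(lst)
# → [-11, 11, -10, -1, 15, 24, 41, 83, 31, 35, 43, 53]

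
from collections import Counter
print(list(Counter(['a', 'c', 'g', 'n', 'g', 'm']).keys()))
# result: ['a', 'c', 'g', 'n', 'm']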